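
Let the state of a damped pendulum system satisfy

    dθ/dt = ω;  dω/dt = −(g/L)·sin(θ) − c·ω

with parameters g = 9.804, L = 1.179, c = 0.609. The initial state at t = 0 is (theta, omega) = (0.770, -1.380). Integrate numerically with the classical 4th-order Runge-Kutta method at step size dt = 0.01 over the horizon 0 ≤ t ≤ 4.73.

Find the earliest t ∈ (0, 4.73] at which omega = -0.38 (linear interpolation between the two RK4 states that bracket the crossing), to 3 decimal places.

t=0.000: state=(0.770, -1.380)
step 1 (dt=0.01): k1=(-1.380, -4.948), k2=(-1.405, -4.892), k3=(-1.404, -4.891), k4=(-1.429, -4.834); state += dt/6·(k1+2k2+2k3+k4)
t=0.010: state=(0.756, -1.429)
t=0.020: state=(0.741, -1.477)
t=0.030: state=(0.726, -1.523)
continuing one RK4 step at a time; state shown every 20 steps (Δt=0.2):
t=0.200: state=(0.412, -2.101)
t=0.400: state=(-0.025, -2.153)
t=0.600: state=(-0.405, -1.553)
t=0.800: state=(-0.622, -0.583)
t=0.830: state=(-0.637, -0.427)
next step: t=0.840: state=(-0.641, -0.375) — omega has crossed -0.38
linear interpolation between t=0.830 (-0.42657) and t=0.840 (-0.37456) → t≈0.839

t = 0.839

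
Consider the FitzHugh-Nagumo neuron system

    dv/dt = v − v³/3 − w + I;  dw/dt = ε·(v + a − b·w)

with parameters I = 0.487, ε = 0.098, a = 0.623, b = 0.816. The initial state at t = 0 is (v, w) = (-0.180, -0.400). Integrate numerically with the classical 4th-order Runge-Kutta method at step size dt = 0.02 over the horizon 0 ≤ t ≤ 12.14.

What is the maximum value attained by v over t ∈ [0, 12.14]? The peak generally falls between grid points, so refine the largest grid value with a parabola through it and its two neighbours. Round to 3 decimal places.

t=0.000: state=(-0.180, -0.400)
step 1 (dt=0.02): k1=(0.709, 0.075), k2=(0.715, 0.076), k3=(0.715, 0.076), k4=(0.721, 0.077); state += dt/6·(k1+2k2+2k3+k4)
t=0.020: state=(-0.166, -0.398)
t=0.040: state=(-0.151, -0.397)
t=0.060: state=(-0.136, -0.395)
continuing one RK4 step at a time; state shown every 25 steps (Δt=0.5):
t=0.500: state=(0.266, -0.353)
t=1.000: state=(0.915, -0.282)
t=1.500: state=(1.552, -0.180)
t=2.000: state=(1.851, -0.060)
t=2.500: state=(1.911, 0.063)
t=3.000: state=(1.893, 0.182)
t=3.500: state=(1.856, 0.295)
t=4.000: state=(1.813, 0.401)
t=4.500: state=(1.769, 0.502)
t=5.000: state=(1.723, 0.596)
t=5.500: state=(1.677, 0.684)
t=6.000: state=(1.631, 0.766)
t=6.500: state=(1.583, 0.844)
t=7.000: state=(1.535, 0.915)
t=7.500: state=(1.485, 0.982)
t=8.000: state=(1.433, 1.043)
t=8.500: state=(1.380, 1.100)
t=9.000: state=(1.324, 1.152)
t=9.500: state=(1.265, 1.199)
t=10.000: state=(1.202, 1.241)
t=10.500: state=(1.134, 1.278)
t=11.000: state=(1.058, 1.311)
t=11.500: state=(0.972, 1.338)
t=12.000: state=(0.871, 1.360)
t=12.140: state=(0.839, 1.365)
largest grid value and its neighbours: v(2.520)=1.91073, v(2.540)=1.91077, v(2.560)=1.91072
parabola through these three points peaks at t≈2.539 with v≈1.91077

max v = 1.911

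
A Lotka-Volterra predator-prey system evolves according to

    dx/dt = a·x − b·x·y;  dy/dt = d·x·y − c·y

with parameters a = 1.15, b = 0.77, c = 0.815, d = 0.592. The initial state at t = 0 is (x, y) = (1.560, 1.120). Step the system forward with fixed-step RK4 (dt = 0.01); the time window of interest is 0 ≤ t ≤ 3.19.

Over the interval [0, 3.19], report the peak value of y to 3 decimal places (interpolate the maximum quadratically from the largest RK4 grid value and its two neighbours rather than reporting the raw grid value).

t=0.000: state=(1.560, 1.120)
step 1 (dt=0.01): k1=(0.449, 0.122), k2=(0.449, 0.123), k3=(0.449, 0.123), k4=(0.448, 0.125); state += dt/6·(k1+2k2+2k3+k4)
t=0.010: state=(1.564, 1.121)
t=0.020: state=(1.569, 1.122)
t=0.030: state=(1.573, 1.124)
continuing one RK4 step at a time; state shown every 20 steps (Δt=0.2):
t=0.200: state=(1.649, 1.151)
t=0.400: state=(1.733, 1.194)
t=0.600: state=(1.807, 1.251)
t=0.800: state=(1.866, 1.322)
t=1.000: state=(1.904, 1.404)
t=1.200: state=(1.917, 1.496)
t=1.400: state=(1.902, 1.594)
t=1.600: state=(1.859, 1.692)
t=1.800: state=(1.790, 1.784)
t=2.000: state=(1.700, 1.864)
t=2.200: state=(1.598, 1.926)
t=2.400: state=(1.490, 1.964)
t=2.600: state=(1.384, 1.978)
t=2.800: state=(1.285, 1.968)
t=3.000: state=(1.197, 1.937)
t=3.190: state=(1.126, 1.890)
largest grid value and its neighbours: y(2.600)=1.97821, y(2.610)=1.97827, y(2.620)=1.97827
parabola through these three points peaks at t≈2.615 with y≈1.97828

max y = 1.978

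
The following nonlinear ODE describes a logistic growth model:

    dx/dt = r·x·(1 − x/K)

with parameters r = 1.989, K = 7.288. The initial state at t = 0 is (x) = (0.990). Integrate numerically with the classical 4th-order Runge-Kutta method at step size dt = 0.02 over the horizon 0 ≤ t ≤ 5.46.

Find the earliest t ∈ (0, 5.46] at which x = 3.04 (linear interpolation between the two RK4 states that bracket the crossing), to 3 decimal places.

t=0.000: state=(0.990)
step 1 (dt=0.02): k1=(1.702), k2=(1.726), k3=(1.727), k4=(1.751); state += dt/6·(k1+2k2+2k3+k4)
t=0.020: state=(1.025)
t=0.040: state=(1.060)
t=0.060: state=(1.097)
continuing one RK4 step at a time; state shown every 10 steps (Δt=0.2):
t=0.200: state=(1.382)
t=0.400: state=(1.883)
t=0.600: state=(2.488)
t=0.760: state=(3.033)
next step: t=0.780: state=(3.103) — x has crossed 3.04
linear interpolation between t=0.760 (3.03282) and t=0.780 (3.10349) → t≈0.762

t = 0.762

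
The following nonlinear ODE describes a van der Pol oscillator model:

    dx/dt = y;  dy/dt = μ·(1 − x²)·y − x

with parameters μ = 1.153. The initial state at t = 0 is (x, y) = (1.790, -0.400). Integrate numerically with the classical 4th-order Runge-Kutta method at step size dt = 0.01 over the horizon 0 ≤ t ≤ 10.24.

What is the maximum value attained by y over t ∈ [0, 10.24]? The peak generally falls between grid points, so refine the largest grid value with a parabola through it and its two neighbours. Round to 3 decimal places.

max y = 2.838

t=0.000: state=(1.790, -0.400)
step 1 (dt=0.01): k1=(-0.400, -0.773), k2=(-0.404, -0.765), k3=(-0.404, -0.765), k4=(-0.408, -0.757); state += dt/6·(k1+2k2+2k3+k4)
t=0.010: state=(1.786, -0.408)
t=0.020: state=(1.782, -0.415)
t=0.030: state=(1.778, -0.422)
continuing one RK4 step at a time; state shown every 50 steps (Δt=0.5):
t=0.500: state=(1.515, -0.680)
t=1.000: state=(1.103, -0.996)
t=1.500: state=(0.461, -1.663)
t=2.000: state=(-0.659, -2.782)
t=2.500: state=(-1.821, -1.256)
t=3.000: state=(-1.988, 0.233)
t=3.500: state=(-1.776, 0.556)
t=4.000: state=(-1.448, 0.760)
t=4.500: state=(-0.991, 1.111)
t=5.000: state=(-0.263, 1.913)
t=5.500: state=(0.979, 2.820)
t=6.000: state=(1.936, 0.718)
t=6.500: state=(1.958, -0.347)
t=7.000: state=(1.713, -0.599)
t=7.500: state=(1.363, -0.817)
t=8.000: state=(0.864, -1.233)
t=8.500: state=(0.040, -2.180)
t=9.000: state=(-1.277, -2.601)
t=9.500: state=(-1.992, -0.321)
t=10.000: state=(-1.916, 0.424)
t=10.240: state=(-1.799, 0.541)
largest grid value and its neighbours: y(5.450)=2.83719, y(5.460)=2.83767, y(5.470)=2.83626
parabola through these three points peaks at t≈5.458 with y≈2.83773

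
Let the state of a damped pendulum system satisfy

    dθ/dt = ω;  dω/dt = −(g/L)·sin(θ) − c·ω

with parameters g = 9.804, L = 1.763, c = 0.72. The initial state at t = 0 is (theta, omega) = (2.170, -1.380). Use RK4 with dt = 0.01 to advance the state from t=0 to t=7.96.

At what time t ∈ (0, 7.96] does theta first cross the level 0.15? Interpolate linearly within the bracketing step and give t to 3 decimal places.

t=0.000: state=(2.170, -1.380)
step 1 (dt=0.01): k1=(-1.380, -3.599), k2=(-1.398, -3.607), k3=(-1.398, -3.607), k4=(-1.416, -3.616); state += dt/6·(k1+2k2+2k3+k4)
t=0.010: state=(2.156, -1.416)
t=0.020: state=(2.142, -1.452)
t=0.030: state=(2.127, -1.489)
continuing one RK4 step at a time; state shown every 50 steps (Δt=0.5):
t=0.500: state=(1.016, -3.162)
t=0.760: state=(0.151, -3.315)
next step: t=0.770: state=(0.118, -3.299) — theta has crossed 0.15
linear interpolation between t=0.760 (0.15083) and t=0.770 (0.11777) → t≈0.760

t = 0.760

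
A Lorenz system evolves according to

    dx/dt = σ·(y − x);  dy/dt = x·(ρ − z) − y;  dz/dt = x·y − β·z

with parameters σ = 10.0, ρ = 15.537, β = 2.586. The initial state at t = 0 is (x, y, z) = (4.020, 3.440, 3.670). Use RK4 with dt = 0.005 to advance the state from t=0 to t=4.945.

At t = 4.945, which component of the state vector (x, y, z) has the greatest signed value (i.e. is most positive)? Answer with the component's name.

t=0.000: state=(4.020, 3.440, 3.670)
step 1 (dt=0.005): k1=(-5.800, 44.265, 4.338), k2=(-4.548, 43.939, 4.704), k3=(-4.588, 43.973, 4.709), k4=(-3.372, 43.679, 5.077); state += dt/6·(k1+2k2+2k3+k4)
t=0.005: state=(3.997, 3.660, 3.694)
t=0.010: state=(3.986, 3.877, 3.721)
t=0.015: state=(3.986, 4.092, 3.752)
continuing one RK4 step at a time; state shown every 40 steps (Δt=0.2):
t=0.200: state=(8.604, 12.323, 10.292)
t=0.400: state=(8.824, 4.421, 22.307)
t=0.600: state=(1.873, 0.351, 14.410)
t=0.800: state=(0.944, 1.100, 8.707)
t=1.000: state=(2.045, 3.090, 5.654)
t=1.200: state=(5.986, 9.056, 7.219)
t=1.400: state=(10.501, 9.493, 20.362)
t=1.600: state=(3.957, 1.168, 17.191)
t=1.800: state=(1.618, 1.561, 10.652)
t=2.000: state=(2.681, 3.818, 7.192)
t=2.200: state=(6.667, 9.477, 9.297)
t=2.400: state=(9.590, 8.018, 20.043)
t=2.600: state=(3.996, 1.885, 16.277)
t=2.800: state=(2.439, 2.652, 10.595)
t=3.000: state=(4.255, 5.892, 8.469)
t=3.200: state=(8.473, 10.288, 14.036)
t=3.400: state=(7.308, 4.736, 19.113)
t=3.600: state=(3.461, 2.667, 13.811)
t=3.800: state=(3.690, 4.566, 10.054)
t=4.000: state=(6.677, 8.572, 11.504)
t=4.200: state=(8.411, 7.481, 18.079)
t=4.400: state=(4.921, 3.431, 15.927)
t=4.600: state=(3.856, 4.175, 11.750)
t=4.800: state=(5.755, 7.207, 11.260)
t=4.945: state=(7.759, 8.718, 14.627)
compare at T: x=7.759, y=8.718, z=14.627

largest component: z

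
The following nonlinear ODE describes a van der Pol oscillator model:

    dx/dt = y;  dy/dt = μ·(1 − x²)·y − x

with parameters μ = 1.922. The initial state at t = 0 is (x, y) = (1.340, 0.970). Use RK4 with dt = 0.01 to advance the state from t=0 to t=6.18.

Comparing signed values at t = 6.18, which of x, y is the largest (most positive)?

t=0.000: state=(1.340, 0.970)
step 1 (dt=0.01): k1=(0.970, -2.823), k2=(0.956, -2.830), k3=(0.956, -2.830), k4=(0.942, -2.836); state += dt/6·(k1+2k2+2k3+k4)
t=0.010: state=(1.350, 0.942)
t=0.020: state=(1.359, 0.913)
t=0.030: state=(1.368, 0.885)
continuing one RK4 step at a time; state shown every 20 steps (Δt=0.2):
t=0.200: state=(1.478, 0.424)
t=0.400: state=(1.520, 0.023)
t=0.600: state=(1.498, -0.225)
t=0.800: state=(1.436, -0.382)
t=1.000: state=(1.347, -0.501)
t=1.200: state=(1.236, -0.616)
t=1.400: state=(1.099, -0.755)
t=1.600: state=(0.930, -0.948)
t=1.800: state=(0.713, -1.247)
t=2.000: state=(0.418, -1.743)
t=2.200: state=(-0.006, -2.555)
t=2.400: state=(-0.617, -3.521)
t=2.600: state=(-1.337, -3.329)
t=2.800: state=(-1.832, -1.548)
t=3.000: state=(-1.999, -0.301)
t=3.200: state=(-2.007, 0.143)
t=3.400: state=(-1.961, 0.285)
t=3.600: state=(-1.898, 0.340)
t=3.800: state=(-1.827, 0.373)
t=4.000: state=(-1.749, 0.403)
t=4.200: state=(-1.665, 0.436)
t=4.400: state=(-1.574, 0.476)
t=4.600: state=(-1.474, 0.526)
t=4.800: state=(-1.363, 0.593)
t=5.000: state=(-1.235, 0.685)
t=5.200: state=(-1.086, 0.817)
t=5.400: state=(-0.904, 1.019)
t=5.600: state=(-0.670, 1.347)
t=5.800: state=(-0.350, 1.901)
t=6.000: state=(0.113, 2.789)
t=6.180: state=(0.696, 3.624)
compare at T: x=0.696, y=3.624

largest component: y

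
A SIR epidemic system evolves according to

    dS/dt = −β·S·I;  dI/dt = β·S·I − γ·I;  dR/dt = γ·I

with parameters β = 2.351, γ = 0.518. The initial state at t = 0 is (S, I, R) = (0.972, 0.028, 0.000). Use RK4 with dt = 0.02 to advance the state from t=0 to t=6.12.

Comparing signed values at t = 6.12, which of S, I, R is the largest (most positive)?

largest component: R

t=0.000: state=(0.972, 0.028, 0.000)
step 1 (dt=0.02): k1=(-0.064, 0.049, 0.015), k2=(-0.065, 0.050, 0.015), k3=(-0.065, 0.050, 0.015), k4=(-0.066, 0.051, 0.015); state += dt/6·(k1+2k2+2k3+k4)
t=0.020: state=(0.971, 0.029, 0.000)
t=0.040: state=(0.969, 0.030, 0.001)
t=0.060: state=(0.968, 0.031, 0.001)
continuing one RK4 step at a time; state shown every 10 steps (Δt=0.2):
t=0.200: state=(0.957, 0.040, 0.003)
t=0.400: state=(0.936, 0.056, 0.008)
t=0.600: state=(0.907, 0.078, 0.015)
t=0.800: state=(0.869, 0.106, 0.025)
t=1.000: state=(0.820, 0.143, 0.038)
t=1.200: state=(0.759, 0.187, 0.055)
t=1.400: state=(0.687, 0.237, 0.076)
t=1.600: state=(0.607, 0.289, 0.104)
t=1.800: state=(0.523, 0.340, 0.136)
t=2.000: state=(0.441, 0.385, 0.174)
t=2.200: state=(0.365, 0.419, 0.216)
t=2.400: state=(0.298, 0.441, 0.260)
t=2.600: state=(0.242, 0.452, 0.307)
t=2.800: state=(0.195, 0.451, 0.354)
t=3.000: state=(0.158, 0.442, 0.400)
t=3.200: state=(0.129, 0.426, 0.445)
t=3.400: state=(0.106, 0.406, 0.488)
t=3.600: state=(0.088, 0.383, 0.529)
t=3.800: state=(0.074, 0.359, 0.567)
t=4.000: state=(0.063, 0.334, 0.603)
t=4.200: state=(0.054, 0.309, 0.637)
t=4.400: state=(0.047, 0.286, 0.667)
t=4.600: state=(0.041, 0.263, 0.696)
t=4.800: state=(0.037, 0.241, 0.722)
t=5.000: state=(0.033, 0.221, 0.746)
t=5.200: state=(0.030, 0.202, 0.768)
t=5.400: state=(0.027, 0.185, 0.788)
t=5.600: state=(0.025, 0.169, 0.806)
t=5.800: state=(0.023, 0.154, 0.823)
t=6.000: state=(0.022, 0.140, 0.838)
t=6.120: state=(0.021, 0.133, 0.847)
compare at T: S=0.021, I=0.133, R=0.847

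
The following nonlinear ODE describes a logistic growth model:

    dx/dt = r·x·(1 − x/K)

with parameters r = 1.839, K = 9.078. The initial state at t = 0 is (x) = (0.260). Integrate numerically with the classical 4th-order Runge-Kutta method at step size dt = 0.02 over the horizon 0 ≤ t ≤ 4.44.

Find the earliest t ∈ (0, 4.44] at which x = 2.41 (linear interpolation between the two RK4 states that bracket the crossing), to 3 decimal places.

t = 1.363

t=0.000: state=(0.260)
step 1 (dt=0.02): k1=(0.464), k2=(0.472), k3=(0.473), k4=(0.481); state += dt/6·(k1+2k2+2k3+k4)
t=0.020: state=(0.269)
t=0.040: state=(0.279)
t=0.060: state=(0.289)
continuing one RK4 step at a time; state shown every 10 steps (Δt=0.2):
t=0.200: state=(0.371)
t=0.400: state=(0.526)
t=0.600: state=(0.741)
t=0.800: state=(1.033)
t=1.000: state=(1.420)
t=1.200: state=(1.918)
t=1.360: state=(2.401)
next step: t=1.380: state=(2.466) — x has crossed 2.41
linear interpolation between t=1.360 (2.40092) and t=1.380 (2.46643) → t≈1.363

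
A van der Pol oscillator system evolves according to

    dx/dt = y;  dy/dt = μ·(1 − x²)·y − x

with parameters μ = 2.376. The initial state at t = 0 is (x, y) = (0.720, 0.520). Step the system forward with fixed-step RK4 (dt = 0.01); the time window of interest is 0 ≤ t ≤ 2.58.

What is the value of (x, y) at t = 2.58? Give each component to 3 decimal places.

t=0.000: state=(0.720, 0.520)
step 1 (dt=0.01): k1=(0.520, -0.125), k2=(0.519, -0.133), k3=(0.519, -0.133), k4=(0.519, -0.141); state += dt/6·(k1+2k2+2k3+k4)
t=0.010: state=(0.725, 0.519)
t=0.020: state=(0.730, 0.517)
t=0.030: state=(0.736, 0.516)
continuing one RK4 step at a time; state shown every 10 steps (Δt=0.1):
t=0.100: state=(0.771, 0.499)
t=0.200: state=(0.819, 0.462)
t=0.300: state=(0.863, 0.408)
t=0.400: state=(0.900, 0.340)
t=0.500: state=(0.930, 0.260)
t=0.600: state=(0.952, 0.171)
t=0.700: state=(0.965, 0.078)
t=0.800: state=(0.968, -0.018)
t=0.900: state=(0.961, -0.116)
t=1.000: state=(0.944, -0.215)
t=1.100: state=(0.918, -0.317)
t=1.200: state=(0.881, -0.423)
t=1.300: state=(0.833, -0.540)
t=1.400: state=(0.772, -0.671)
t=1.500: state=(0.698, -0.826)
t=1.600: state=(0.606, -1.017)
t=1.700: state=(0.493, -1.259)
t=1.800: state=(0.352, -1.577)
t=1.900: state=(0.174, -1.995)
t=2.000: state=(-0.052, -2.533)
t=2.100: state=(-0.336, -3.160)
t=2.200: state=(-0.681, -3.710)
t=2.300: state=(-1.064, -3.829)
t=2.400: state=(-1.422, -3.230)
t=2.500: state=(-1.693, -2.152)
t=2.580: state=(-1.831, -1.321)

(x, y) = (-1.831, -1.321)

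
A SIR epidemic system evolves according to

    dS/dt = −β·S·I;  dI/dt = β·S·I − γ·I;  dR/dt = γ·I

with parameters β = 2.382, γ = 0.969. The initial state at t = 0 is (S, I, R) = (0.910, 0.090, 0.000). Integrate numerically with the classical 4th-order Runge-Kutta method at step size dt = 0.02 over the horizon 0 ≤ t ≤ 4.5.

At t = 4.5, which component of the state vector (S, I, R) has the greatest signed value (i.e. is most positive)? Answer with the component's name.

largest component: R

t=0.000: state=(0.910, 0.090, 0.000)
step 1 (dt=0.02): k1=(-0.195, 0.108, 0.087), k2=(-0.197, 0.109, 0.088), k3=(-0.197, 0.109, 0.088), k4=(-0.199, 0.110, 0.089); state += dt/6·(k1+2k2+2k3+k4)
t=0.020: state=(0.906, 0.092, 0.002)
t=0.040: state=(0.902, 0.094, 0.004)
t=0.060: state=(0.898, 0.097, 0.005)
continuing one RK4 step at a time; state shown every 10 steps (Δt=0.2):
t=0.200: state=(0.867, 0.113, 0.020)
t=0.400: state=(0.817, 0.139, 0.044)
t=0.600: state=(0.759, 0.167, 0.074)
t=0.800: state=(0.696, 0.195, 0.109)
t=1.000: state=(0.631, 0.220, 0.149)
t=1.200: state=(0.565, 0.241, 0.194)
t=1.400: state=(0.502, 0.256, 0.242)
t=1.600: state=(0.443, 0.264, 0.293)
t=1.800: state=(0.391, 0.265, 0.344)
t=2.000: state=(0.344, 0.260, 0.395)
t=2.200: state=(0.305, 0.250, 0.445)
t=2.400: state=(0.272, 0.237, 0.492)
t=2.600: state=(0.244, 0.220, 0.536)
t=2.800: state=(0.220, 0.203, 0.577)
t=3.000: state=(0.201, 0.184, 0.615)
t=3.200: state=(0.185, 0.167, 0.649)
t=3.400: state=(0.171, 0.149, 0.679)
t=3.600: state=(0.160, 0.133, 0.707)
t=3.800: state=(0.151, 0.118, 0.731)
t=4.000: state=(0.143, 0.104, 0.753)
t=4.200: state=(0.137, 0.092, 0.772)
t=4.400: state=(0.131, 0.081, 0.788)
t=4.500: state=(0.129, 0.076, 0.796)
compare at T: S=0.129, I=0.076, R=0.796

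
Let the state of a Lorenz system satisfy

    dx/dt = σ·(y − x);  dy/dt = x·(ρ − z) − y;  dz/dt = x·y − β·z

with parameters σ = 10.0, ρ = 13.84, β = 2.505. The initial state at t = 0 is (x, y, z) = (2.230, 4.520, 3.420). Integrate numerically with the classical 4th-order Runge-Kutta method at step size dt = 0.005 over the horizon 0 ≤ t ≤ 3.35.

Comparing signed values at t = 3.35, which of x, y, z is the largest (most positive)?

t=0.000: state=(2.230, 4.520, 3.420)
step 1 (dt=0.005): k1=(22.900, 18.717, 1.512), k2=(22.795, 19.258, 1.869), k3=(22.812, 19.252, 1.868), k4=(22.722, 19.787, 2.230); state += dt/6·(k1+2k2+2k3+k4)
t=0.005: state=(2.344, 4.616, 3.429)
t=0.010: state=(2.457, 4.718, 3.442)
t=0.015: state=(2.570, 4.825, 3.459)
continuing one RK4 step at a time; state shown every 40 steps (Δt=0.2):
t=0.200: state=(7.703, 10.958, 8.643)
t=0.400: state=(8.813, 5.540, 19.880)
t=0.600: state=(2.453, 0.725, 13.938)
t=0.800: state=(1.213, 1.287, 8.660)
t=1.000: state=(2.141, 3.034, 5.788)
t=1.200: state=(5.280, 7.615, 6.655)
t=1.400: state=(9.324, 9.528, 16.154)
t=1.600: state=(5.088, 2.425, 16.466)
t=1.800: state=(2.283, 1.966, 10.920)
t=2.000: state=(2.892, 3.746, 7.692)
t=2.200: state=(5.755, 7.700, 8.649)
t=2.400: state=(8.456, 8.230, 15.835)
t=2.600: state=(5.130, 3.201, 15.507)
t=2.800: state=(3.118, 2.979, 11.049)
t=3.000: state=(4.054, 5.066, 8.859)
t=3.200: state=(6.759, 8.133, 11.328)
t=3.350: state=(7.707, 7.321, 15.328)
compare at T: x=7.707, y=7.321, z=15.328

largest component: z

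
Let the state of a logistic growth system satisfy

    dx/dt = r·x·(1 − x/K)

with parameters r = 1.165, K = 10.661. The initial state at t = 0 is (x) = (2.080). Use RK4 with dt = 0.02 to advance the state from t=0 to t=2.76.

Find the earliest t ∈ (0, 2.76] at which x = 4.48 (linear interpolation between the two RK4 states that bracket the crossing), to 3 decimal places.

t = 0.940

t=0.000: state=(2.080)
step 1 (dt=0.02): k1=(1.950), k2=(1.964), k3=(1.964), k4=(1.978); state += dt/6·(k1+2k2+2k3+k4)
t=0.020: state=(2.119)
t=0.040: state=(2.159)
t=0.060: state=(2.200)
continuing one RK4 step at a time; state shown every 5 steps (Δt=0.1):
t=0.100: state=(2.282)
t=0.200: state=(2.498)
t=0.300: state=(2.728)
t=0.400: state=(2.971)
t=0.500: state=(3.227)
t=0.600: state=(3.495)
t=0.700: state=(3.774)
t=0.800: state=(4.062)
t=0.900: state=(4.359)
t=0.940: state=(4.479)
next step: t=0.960: state=(4.540) — x has crossed 4.48
linear interpolation between t=0.940 (4.47941) and t=0.960 (4.54004) → t≈0.940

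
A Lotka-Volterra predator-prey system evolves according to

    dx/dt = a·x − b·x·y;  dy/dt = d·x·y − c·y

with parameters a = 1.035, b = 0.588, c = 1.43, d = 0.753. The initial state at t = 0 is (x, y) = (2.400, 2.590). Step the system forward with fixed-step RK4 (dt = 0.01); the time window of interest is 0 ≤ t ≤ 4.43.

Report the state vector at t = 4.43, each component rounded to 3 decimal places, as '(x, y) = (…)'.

(x, y) = (2.801, 1.561)

t=0.000: state=(2.400, 2.590)
step 1 (dt=0.01): k1=(-1.171, 0.977), k2=(-1.175, 0.967), k3=(-1.175, 0.967), k4=(-1.179, 0.958); state += dt/6·(k1+2k2+2k3+k4)
t=0.010: state=(2.388, 2.600)
t=0.020: state=(2.376, 2.609)
t=0.030: state=(2.365, 2.618)
continuing one RK4 step at a time; state shown every 20 steps (Δt=0.2):
t=0.200: state=(2.156, 2.743)
t=0.400: state=(1.912, 2.798)
t=0.600: state=(1.695, 2.757)
t=0.800: state=(1.517, 2.637)
t=1.000: state=(1.382, 2.463)
t=1.200: state=(1.288, 2.261)
t=1.400: state=(1.229, 2.052)
t=1.600: state=(1.202, 1.851)
t=1.800: state=(1.202, 1.666)
t=2.000: state=(1.228, 1.502)
t=2.200: state=(1.276, 1.362)
t=2.400: state=(1.347, 1.247)
t=2.600: state=(1.439, 1.155)
t=2.800: state=(1.551, 1.086)
t=3.000: state=(1.684, 1.041)
t=3.200: state=(1.836, 1.019)
t=3.400: state=(2.003, 1.022)
t=3.600: state=(2.181, 1.052)
t=3.800: state=(2.363, 1.113)
t=4.000: state=(2.536, 1.210)
t=4.200: state=(2.685, 1.347)
t=4.400: state=(2.790, 1.529)
t=4.430: state=(2.801, 1.561)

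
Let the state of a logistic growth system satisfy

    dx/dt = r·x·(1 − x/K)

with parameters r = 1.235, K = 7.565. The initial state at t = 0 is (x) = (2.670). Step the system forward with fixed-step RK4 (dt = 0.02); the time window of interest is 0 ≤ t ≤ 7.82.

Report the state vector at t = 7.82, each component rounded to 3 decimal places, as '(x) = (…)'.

t=0.000: state=(2.670)
step 1 (dt=0.02): k1=(2.134), k2=(2.141), k3=(2.141), k4=(2.149); state += dt/6·(k1+2k2+2k3+k4)
t=0.020: state=(2.713)
t=0.040: state=(2.756)
t=0.060: state=(2.799)
continuing one RK4 step at a time; state shown every 25 steps (Δt=0.5):
t=0.500: state=(3.804)
t=1.000: state=(4.934)
t=1.500: state=(5.876)
t=2.000: state=(6.549)
t=2.500: state=(6.981)
t=3.000: state=(7.239)
t=3.500: state=(7.385)
t=4.000: state=(7.467)
t=4.500: state=(7.512)
t=5.000: state=(7.536)
t=5.500: state=(7.549)
t=6.000: state=(7.557)
t=6.500: state=(7.560)
t=7.000: state=(7.563)
t=7.500: state=(7.564)
t=7.820: state=(7.564)

(x) = (7.564)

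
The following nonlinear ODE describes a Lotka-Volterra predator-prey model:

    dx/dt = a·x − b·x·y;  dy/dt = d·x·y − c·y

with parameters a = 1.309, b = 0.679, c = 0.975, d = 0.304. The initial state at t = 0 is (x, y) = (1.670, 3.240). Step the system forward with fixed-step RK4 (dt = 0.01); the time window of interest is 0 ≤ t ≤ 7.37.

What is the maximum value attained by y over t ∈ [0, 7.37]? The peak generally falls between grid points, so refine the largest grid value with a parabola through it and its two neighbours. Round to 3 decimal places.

max y = 3.792

t=0.000: state=(1.670, 3.240)
step 1 (dt=0.01): k1=(-1.488, -1.514), k2=(-1.473, -1.518), k3=(-1.473, -1.518), k4=(-1.458, -1.521); state += dt/6·(k1+2k2+2k3+k4)
t=0.010: state=(1.655, 3.225)
t=0.020: state=(1.641, 3.210)
t=0.030: state=(1.627, 3.194)
continuing one RK4 step at a time; state shown every 25 steps (Δt=0.25):
t=0.250: state=(1.381, 2.848)
t=0.500: state=(1.221, 2.463)
t=0.750: state=(1.150, 2.111)
t=1.000: state=(1.145, 1.804)
t=1.250: state=(1.196, 1.545)
t=1.500: state=(1.300, 1.331)
t=1.750: state=(1.461, 1.158)
t=2.000: state=(1.685, 1.022)
t=2.250: state=(1.983, 0.920)
t=2.500: state=(2.368, 0.851)
t=2.750: state=(2.854, 0.812)
t=3.000: state=(3.452, 0.808)
t=3.250: state=(4.164, 0.845)
t=3.500: state=(4.969, 0.937)
t=3.750: state=(5.803, 1.106)
t=4.000: state=(6.527, 1.387)
t=4.250: state=(6.915, 1.816)
t=4.500: state=(6.719, 2.400)
t=4.750: state=(5.869, 3.046)
t=5.000: state=(4.631, 3.561)
t=5.250: state=(3.428, 3.786)
t=5.500: state=(2.508, 3.710)
t=5.750: state=(1.894, 3.431)
t=6.000: state=(1.514, 3.056)
t=6.250: state=(1.292, 2.663)
t=6.500: state=(1.178, 2.291)
t=6.750: state=(1.140, 1.960)
t=7.000: state=(1.162, 1.676)
t=7.250: state=(1.239, 1.438)
t=7.370: state=(1.294, 1.340)
largest grid value and its neighbours: y(5.290)=3.79185, y(5.300)=3.79221, y(5.310)=3.79210
parabola through these three points peaks at t≈5.303 with y≈3.79223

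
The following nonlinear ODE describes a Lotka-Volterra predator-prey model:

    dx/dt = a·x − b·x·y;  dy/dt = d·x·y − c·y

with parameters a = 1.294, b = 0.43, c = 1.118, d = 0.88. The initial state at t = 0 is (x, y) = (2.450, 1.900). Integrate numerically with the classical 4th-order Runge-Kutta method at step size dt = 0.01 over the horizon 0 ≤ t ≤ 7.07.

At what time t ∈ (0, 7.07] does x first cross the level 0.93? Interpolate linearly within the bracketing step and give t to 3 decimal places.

t=0.000: state=(2.450, 1.900)
step 1 (dt=0.01): k1=(1.169, 1.972), k2=(1.161, 1.992), k3=(1.161, 1.992), k4=(1.153, 2.012); state += dt/6·(k1+2k2+2k3+k4)
t=0.010: state=(2.462, 1.920)
t=0.020: state=(2.473, 1.940)
t=0.030: state=(2.484, 1.961)
continuing one RK4 step at a time; state shown every 25 steps (Δt=0.25):
t=0.250: state=(2.675, 2.532)
t=0.500: state=(2.685, 3.470)
t=0.750: state=(2.404, 4.616)
t=1.000: state=(1.910, 5.623)
t=1.250: state=(1.397, 6.109)
t=1.500: state=(1.002, 5.999)
t=1.550: state=(0.941, 5.920)
next step: t=1.560: state=(0.929, 5.903) — x has crossed 0.93
linear interpolation between t=1.550 (0.94076) and t=1.560 (0.92910) → t≈1.559

t = 1.559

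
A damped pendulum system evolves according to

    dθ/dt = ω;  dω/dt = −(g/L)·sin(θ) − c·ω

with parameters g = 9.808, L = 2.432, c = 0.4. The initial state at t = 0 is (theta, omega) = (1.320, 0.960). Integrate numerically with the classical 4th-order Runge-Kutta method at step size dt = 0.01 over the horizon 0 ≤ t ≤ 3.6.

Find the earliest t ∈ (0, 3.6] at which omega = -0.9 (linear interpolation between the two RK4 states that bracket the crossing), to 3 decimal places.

t=0.000: state=(1.320, 0.960)
step 1 (dt=0.01): k1=(0.960, -4.291), k2=(0.939, -4.287), k3=(0.939, -4.287), k4=(0.917, -4.283); state += dt/6·(k1+2k2+2k3+k4)
t=0.010: state=(1.329, 0.917)
t=0.020: state=(1.338, 0.874)
t=0.030: state=(1.347, 0.832)
continuing one RK4 step at a time; state shown every 20 steps (Δt=0.2):
t=0.200: state=(1.428, 0.124)
t=0.400: state=(1.374, -0.651)
t=0.460: state=(1.328, -0.869)
next step: t=0.470: state=(1.319, -0.904) — omega has crossed -0.9
linear interpolation between t=0.460 (-0.86868) and t=0.470 (-0.90424) → t≈0.469

t = 0.469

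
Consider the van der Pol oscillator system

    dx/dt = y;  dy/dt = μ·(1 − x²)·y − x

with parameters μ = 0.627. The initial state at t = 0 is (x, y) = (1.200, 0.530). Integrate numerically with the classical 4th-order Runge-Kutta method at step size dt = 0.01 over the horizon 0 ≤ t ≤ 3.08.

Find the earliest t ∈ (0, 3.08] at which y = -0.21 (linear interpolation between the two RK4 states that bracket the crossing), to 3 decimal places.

t=0.000: state=(1.200, 0.530)
step 1 (dt=0.01): k1=(0.530, -1.346), k2=(0.523, -1.349), k3=(0.523, -1.349), k4=(0.517, -1.352); state += dt/6·(k1+2k2+2k3+k4)
t=0.010: state=(1.205, 0.517)
t=0.020: state=(1.210, 0.503)
t=0.030: state=(1.215, 0.489)
continuing one RK4 step at a time; state shown every 10 steps (Δt=0.1):
t=0.100: state=(1.246, 0.393)
t=0.200: state=(1.279, 0.255)
t=0.300: state=(1.297, 0.118)
t=0.400: state=(1.302, -0.014)
t=0.500: state=(1.295, -0.141)
t=0.550: state=(1.286, -0.202)
next step: t=0.560: state=(1.284, -0.214) — y has crossed -0.21
linear interpolation between t=0.550 (-0.20168) and t=0.560 (-0.21368) → t≈0.557

t = 0.557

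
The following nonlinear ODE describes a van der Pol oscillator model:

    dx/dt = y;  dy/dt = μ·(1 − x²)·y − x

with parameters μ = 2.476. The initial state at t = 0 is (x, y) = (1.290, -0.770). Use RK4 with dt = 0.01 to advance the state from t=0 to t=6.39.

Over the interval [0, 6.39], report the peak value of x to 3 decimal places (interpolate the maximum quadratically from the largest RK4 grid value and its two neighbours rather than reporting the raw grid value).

max x = 2.022

t=0.000: state=(1.290, -0.770)
step 1 (dt=0.01): k1=(-0.770, -0.024), k2=(-0.770, -0.039), k3=(-0.770, -0.039), k4=(-0.770, -0.053); state += dt/6·(k1+2k2+2k3+k4)
t=0.010: state=(1.282, -0.770)
t=0.020: state=(1.275, -0.771)
t=0.030: state=(1.267, -0.772)
continuing one RK4 step at a time; state shown every 25 steps (Δt=0.25):
t=0.250: state=(1.090, -0.860)
t=0.500: state=(0.845, -1.139)
t=0.750: state=(0.490, -1.787)
t=1.000: state=(-0.118, -3.247)
t=1.250: state=(-1.137, -4.410)
t=1.500: state=(-1.903, -1.438)
t=1.750: state=(-2.034, -0.001)
t=2.000: state=(-1.998, 0.226)
t=2.250: state=(-1.935, 0.270)
t=2.500: state=(-1.864, 0.291)
t=2.750: state=(-1.789, 0.312)
t=3.000: state=(-1.708, 0.337)
t=3.250: state=(-1.620, 0.368)
t=3.500: state=(-1.523, 0.408)
t=3.750: state=(-1.415, 0.464)
t=4.000: state=(-1.289, 0.545)
t=4.250: state=(-1.138, 0.672)
t=4.500: state=(-0.946, 0.891)
t=4.750: state=(-0.676, 1.321)
t=5.000: state=(-0.243, 2.270)
t=5.250: state=(0.536, 4.032)
t=5.500: state=(1.565, 3.276)
t=5.750: state=(1.992, 0.516)
t=6.000: state=(2.013, -0.148)
t=6.250: state=(1.960, -0.253)
t=6.390: state=(1.923, -0.272)
largest grid value and its neighbours: x(5.880)=2.02210, x(5.890)=2.02227, x(5.900)=2.02222
parabola through these three points peaks at t≈5.893 with x≈2.02228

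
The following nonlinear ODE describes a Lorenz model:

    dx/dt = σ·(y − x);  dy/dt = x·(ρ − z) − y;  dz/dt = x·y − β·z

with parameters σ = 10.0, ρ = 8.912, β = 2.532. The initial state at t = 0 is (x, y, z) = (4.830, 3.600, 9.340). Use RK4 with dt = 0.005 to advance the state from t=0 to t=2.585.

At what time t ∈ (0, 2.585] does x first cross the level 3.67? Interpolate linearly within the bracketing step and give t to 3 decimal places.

t = 0.140

t=0.000: state=(4.830, 3.600, 9.340)
step 1 (dt=0.005): k1=(-12.300, -5.667, -6.261), k2=(-12.134, -5.565, -6.400), k3=(-12.136, -5.564, -6.396), k4=(-11.971, -5.461, -6.531); state += dt/6·(k1+2k2+2k3+k4)
t=0.005: state=(4.769, 3.572, 9.308)
t=0.010: state=(4.710, 3.545, 9.275)
t=0.015: state=(4.653, 3.520, 9.240)
continuing one RK4 step at a time; state shown every 20 steps (Δt=0.1):
t=0.100: state=(3.898, 3.235, 8.535)
t=0.135: state=(3.694, 3.193, 8.219)
next step: t=0.140: state=(3.670, 3.190, 8.174) — x has crossed 3.67
linear interpolation between t=0.135 (3.69446) and t=0.140 (3.66993) → t≈0.140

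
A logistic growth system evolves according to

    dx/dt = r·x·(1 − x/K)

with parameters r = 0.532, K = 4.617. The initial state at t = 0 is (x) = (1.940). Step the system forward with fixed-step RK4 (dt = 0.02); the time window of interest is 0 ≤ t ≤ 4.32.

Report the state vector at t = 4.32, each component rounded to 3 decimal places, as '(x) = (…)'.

(x) = (4.055)

t=0.000: state=(1.940)
step 1 (dt=0.02): k1=(0.598), k2=(0.599), k3=(0.599), k4=(0.599); state += dt/6·(k1+2k2+2k3+k4)
t=0.020: state=(1.952)
t=0.040: state=(1.964)
t=0.060: state=(1.976)
continuing one RK4 step at a time; state shown every 10 steps (Δt=0.2):
t=0.200: state=(2.061)
t=0.400: state=(2.183)
t=0.600: state=(2.305)
t=0.800: state=(2.428)
t=1.000: state=(2.550)
t=1.200: state=(2.671)
t=1.400: state=(2.789)
t=1.600: state=(2.905)
t=1.800: state=(3.018)
t=2.000: state=(3.128)
t=2.200: state=(3.233)
t=2.400: state=(3.334)
t=2.600: state=(3.430)
t=2.800: state=(3.521)
t=3.000: state=(3.608)
t=3.200: state=(3.689)
t=3.400: state=(3.766)
t=3.600: state=(3.837)
t=3.800: state=(3.904)
t=4.000: state=(3.965)
t=4.200: state=(4.023)
t=4.320: state=(4.055)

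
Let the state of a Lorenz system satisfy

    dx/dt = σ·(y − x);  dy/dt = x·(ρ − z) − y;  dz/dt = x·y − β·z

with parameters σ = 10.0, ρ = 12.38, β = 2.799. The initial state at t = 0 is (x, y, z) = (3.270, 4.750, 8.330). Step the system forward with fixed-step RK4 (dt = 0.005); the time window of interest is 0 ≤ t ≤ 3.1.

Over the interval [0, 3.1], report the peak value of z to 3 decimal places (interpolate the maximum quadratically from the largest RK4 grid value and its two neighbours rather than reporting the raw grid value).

max z = 13.935

t=0.000: state=(3.270, 4.750, 8.330)
step 1 (dt=0.005): k1=(14.800, 8.494, -7.783), k2=(14.642, 8.686, -7.483), k3=(14.651, 8.682, -7.485), k4=(14.502, 8.872, -7.185); state += dt/6·(k1+2k2+2k3+k4)
t=0.005: state=(3.343, 4.793, 8.293)
t=0.010: state=(3.415, 4.839, 8.258)
t=0.015: state=(3.486, 4.886, 8.227)
continuing one RK4 step at a time; state shown every 40 steps (Δt=0.2):
t=0.200: state=(5.922, 7.227, 9.225)
t=0.400: state=(7.325, 7.044, 13.365)
t=0.600: state=(5.378, 4.266, 12.984)
t=0.800: state=(4.199, 4.170, 10.212)
t=1.000: state=(5.019, 5.771, 9.286)
t=1.200: state=(6.541, 7.052, 11.323)
t=1.400: state=(6.322, 5.665, 13.030)
t=1.600: state=(4.981, 4.534, 11.616)
t=1.800: state=(4.852, 5.140, 10.123)
t=2.000: state=(5.803, 6.334, 10.548)
t=2.200: state=(6.351, 6.260, 12.165)
t=2.400: state=(5.627, 5.162, 12.157)
t=2.600: state=(5.062, 5.023, 10.948)
t=2.800: state=(5.425, 5.764, 10.553)
t=3.000: state=(6.041, 6.215, 11.434)
t=3.100: state=(6.094, 6.023, 11.901)
largest grid value and its neighbours: z(0.475)=13.93299, z(0.480)=13.93515, z(0.485)=13.93307
parabola through these three points peaks at t≈0.480 with z≈13.93515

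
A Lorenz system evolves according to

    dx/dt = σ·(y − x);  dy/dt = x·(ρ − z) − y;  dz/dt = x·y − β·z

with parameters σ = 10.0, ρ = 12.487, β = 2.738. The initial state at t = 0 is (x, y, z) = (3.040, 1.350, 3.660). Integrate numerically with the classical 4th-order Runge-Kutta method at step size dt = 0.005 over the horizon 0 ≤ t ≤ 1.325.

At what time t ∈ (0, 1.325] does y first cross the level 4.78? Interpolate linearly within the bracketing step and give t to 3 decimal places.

t = 0.152

t=0.000: state=(3.040, 1.350, 3.660)
step 1 (dt=0.005): k1=(-16.900, 25.484, -5.917), k2=(-15.840, 25.092, -5.743), k3=(-15.877, 25.115, -5.743), k4=(-14.850, 24.743, -5.574); state += dt/6·(k1+2k2+2k3+k4)
t=0.005: state=(2.961, 1.476, 3.631)
t=0.010: state=(2.891, 1.598, 3.604)
t=0.015: state=(2.831, 1.717, 3.579)
continuing one RK4 step at a time; state shown every 10 steps (Δt=0.05):
t=0.050: state=(2.625, 2.491, 3.442)
t=0.100: state=(2.798, 3.556, 3.382)
t=0.150: state=(3.340, 4.726, 3.541)
next step: t=0.155: state=(3.411, 4.853, 3.573) — y has crossed 4.78
linear interpolation between t=0.150 (4.72578) and t=0.155 (4.85254) → t≈0.152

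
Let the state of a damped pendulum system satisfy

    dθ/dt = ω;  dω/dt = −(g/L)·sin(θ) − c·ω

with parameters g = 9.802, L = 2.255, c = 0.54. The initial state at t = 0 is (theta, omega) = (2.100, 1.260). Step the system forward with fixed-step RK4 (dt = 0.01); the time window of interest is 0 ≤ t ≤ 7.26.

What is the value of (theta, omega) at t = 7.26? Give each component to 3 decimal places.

(theta, omega) = (0.311, -0.228)

t=0.000: state=(2.100, 1.260)
step 1 (dt=0.01): k1=(1.260, -4.433), k2=(1.238, -4.407), k3=(1.238, -4.407), k4=(1.216, -4.381); state += dt/6·(k1+2k2+2k3+k4)
t=0.010: state=(2.112, 1.216)
t=0.020: state=(2.124, 1.172)
t=0.030: state=(2.136, 1.129)
continuing one RK4 step at a time; state shown every 25 steps (Δt=0.25):
t=0.250: state=(2.289, 0.290)
t=0.500: state=(2.259, -0.511)
t=0.750: state=(2.035, -1.290)
t=1.000: state=(1.611, -2.101)
t=1.250: state=(0.993, -2.802)
t=1.500: state=(0.251, -3.023)
t=1.750: state=(-0.457, -2.521)
t=2.000: state=(-0.968, -1.525)
t=2.250: state=(-1.211, -0.422)
t=2.500: state=(-1.187, 0.586)
t=2.750: state=(-0.933, 1.404)
t=3.000: state=(-0.512, 1.898)
t=3.250: state=(-0.024, 1.920)
t=3.500: state=(0.408, 1.471)
t=3.750: state=(0.688, 0.742)
t=4.000: state=(0.774, -0.044)
t=4.250: state=(0.675, -0.722)
t=4.500: state=(0.433, -1.170)
t=4.750: state=(0.117, -1.296)
t=5.000: state=(-0.187, -1.089)
t=5.250: state=(-0.407, -0.643)
t=5.500: state=(-0.501, -0.105)
t=5.750: state=(-0.463, 0.388)
t=6.000: state=(-0.319, 0.732)
t=6.250: state=(-0.116, 0.859)
t=6.500: state=(0.091, 0.759)
t=6.750: state=(0.249, 0.483)
t=7.000: state=(0.326, 0.126)
t=7.250: state=(0.313, -0.216)
t=7.260: state=(0.311, -0.228)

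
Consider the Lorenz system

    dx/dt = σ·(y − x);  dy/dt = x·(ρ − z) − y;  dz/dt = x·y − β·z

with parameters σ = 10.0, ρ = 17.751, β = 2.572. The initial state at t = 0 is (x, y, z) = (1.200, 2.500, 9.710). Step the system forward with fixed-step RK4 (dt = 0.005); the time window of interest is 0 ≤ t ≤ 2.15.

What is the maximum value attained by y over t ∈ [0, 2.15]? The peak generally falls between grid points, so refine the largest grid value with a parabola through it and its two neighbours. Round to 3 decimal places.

max y = 12.923

t=0.000: state=(1.200, 2.500, 9.710)
step 1 (dt=0.005): k1=(13.000, 7.149, -21.974), k2=(12.854, 7.460, -21.730), k3=(12.865, 7.456, -21.731), k4=(12.730, 7.767, -21.487); state += dt/6·(k1+2k2+2k3+k4)
t=0.005: state=(1.264, 2.537, 9.601)
t=0.010: state=(1.327, 2.578, 9.495)
t=0.015: state=(1.389, 2.621, 9.391)
continuing one RK4 step at a time; state shown every 20 steps (Δt=0.1):
t=0.100: state=(2.449, 3.840, 8.022)
t=0.200: state=(4.267, 6.620, 7.747)
t=0.300: state=(7.250, 10.775, 10.487)
t=0.400: state=(10.527, 12.792, 17.996)
t=0.500: state=(10.315, 7.508, 24.010)
t=0.600: state=(6.335, 2.179, 21.917)
t=0.700: state=(3.145, 1.034, 17.508)
t=0.800: state=(1.915, 1.403, 13.780)
t=0.900: state=(1.870, 2.220, 10.943)
t=1.000: state=(2.571, 3.641, 9.023)
t=1.100: state=(4.103, 6.158, 8.409)
t=1.200: state=(6.747, 9.927, 10.401)
t=1.300: state=(9.892, 12.408, 16.712)
t=1.400: state=(10.400, 8.563, 23.074)
t=1.500: state=(7.065, 3.119, 22.230)
t=1.600: state=(3.809, 1.489, 18.151)
t=1.700: state=(2.391, 1.743, 14.432)
t=1.800: state=(2.275, 2.612, 11.585)
t=1.900: state=(3.007, 4.143, 9.729)
t=2.000: state=(4.616, 6.738, 9.343)
t=2.100: state=(7.236, 10.236, 11.744)
t=2.150: state=(8.725, 11.561, 14.457)
largest grid value and its neighbours: y(0.380)=12.91978, y(0.385)=12.92082, y(0.390)=12.90028
parabola through these three points peaks at t≈0.383 with y≈12.92303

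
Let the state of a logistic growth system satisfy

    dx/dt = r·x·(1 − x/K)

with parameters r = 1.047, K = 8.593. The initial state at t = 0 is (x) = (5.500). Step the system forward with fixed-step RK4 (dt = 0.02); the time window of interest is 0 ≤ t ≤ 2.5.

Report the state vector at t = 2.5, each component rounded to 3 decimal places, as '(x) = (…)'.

t=0.000: state=(5.500)
step 1 (dt=0.02): k1=(2.073), k2=(2.067), k3=(2.067), k4=(2.060); state += dt/6·(k1+2k2+2k3+k4)
t=0.020: state=(5.541)
t=0.040: state=(5.582)
t=0.060: state=(5.623)
continuing one RK4 step at a time; state shown every 5 steps (Δt=0.1):
t=0.100: state=(5.704)
t=0.200: state=(5.901)
t=0.300: state=(6.091)
t=0.400: state=(6.273)
t=0.500: state=(6.446)
t=0.600: state=(6.610)
t=0.700: state=(6.765)
t=0.800: state=(6.911)
t=0.900: state=(7.048)
t=1.000: state=(7.176)
t=1.100: state=(7.296)
t=1.200: state=(7.407)
t=1.300: state=(7.510)
t=1.400: state=(7.605)
t=1.500: state=(7.693)
t=1.600: state=(7.774)
t=1.700: state=(7.849)
t=1.800: state=(7.917)
t=1.900: state=(7.979)
t=2.000: state=(8.036)
t=2.100: state=(8.088)
t=2.200: state=(8.136)
t=2.300: state=(8.179)
t=2.400: state=(8.218)
t=2.500: state=(8.254)

(x) = (8.254)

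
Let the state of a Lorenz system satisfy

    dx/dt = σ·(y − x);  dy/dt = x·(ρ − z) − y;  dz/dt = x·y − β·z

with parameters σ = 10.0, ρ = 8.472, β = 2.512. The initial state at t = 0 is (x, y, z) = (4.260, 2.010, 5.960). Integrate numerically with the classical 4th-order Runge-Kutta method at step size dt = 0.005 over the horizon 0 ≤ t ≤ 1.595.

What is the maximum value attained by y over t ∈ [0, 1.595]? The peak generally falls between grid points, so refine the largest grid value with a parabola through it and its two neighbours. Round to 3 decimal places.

max y = 5.760

t=0.000: state=(4.260, 2.010, 5.960)
step 1 (dt=0.005): k1=(-22.500, 8.691, -6.409), k2=(-21.720, 8.595, -6.390), k3=(-21.742, 8.600, -6.388), k4=(-20.983, 8.508, -6.369); state += dt/6·(k1+2k2+2k3+k4)
t=0.005: state=(4.151, 2.053, 5.928)
t=0.010: state=(4.050, 2.095, 5.896)
t=0.015: state=(3.956, 2.136, 5.865)
continuing one RK4 step at a time; state shown every 20 steps (Δt=0.1):
t=0.100: state=(3.122, 2.760, 5.381)
t=0.200: state=(3.149, 3.463, 5.036)
t=0.300: state=(3.630, 4.240, 5.073)
t=0.400: state=(4.311, 5.034, 5.588)
t=0.500: state=(5.004, 5.624, 6.573)
t=0.600: state=(5.465, 5.728, 7.785)
t=0.700: state=(5.486, 5.264, 8.752)
t=0.800: state=(5.071, 4.506, 9.095)
t=0.900: state=(4.456, 3.838, 8.818)
t=1.000: state=(3.908, 3.453, 8.188)
t=1.100: state=(3.570, 3.352, 7.479)
t=1.200: state=(3.466, 3.471, 6.868)
t=1.300: state=(3.565, 3.751, 6.460)
t=1.400: state=(3.820, 4.134, 6.312)
t=1.500: state=(4.170, 4.544, 6.448)
t=1.595: state=(4.518, 4.862, 6.816)
largest grid value and its neighbours: y(0.565)=5.75988, y(0.570)=5.76000, y(0.575)=5.75857
parabola through these three points peaks at t≈0.568 with y≈5.76014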